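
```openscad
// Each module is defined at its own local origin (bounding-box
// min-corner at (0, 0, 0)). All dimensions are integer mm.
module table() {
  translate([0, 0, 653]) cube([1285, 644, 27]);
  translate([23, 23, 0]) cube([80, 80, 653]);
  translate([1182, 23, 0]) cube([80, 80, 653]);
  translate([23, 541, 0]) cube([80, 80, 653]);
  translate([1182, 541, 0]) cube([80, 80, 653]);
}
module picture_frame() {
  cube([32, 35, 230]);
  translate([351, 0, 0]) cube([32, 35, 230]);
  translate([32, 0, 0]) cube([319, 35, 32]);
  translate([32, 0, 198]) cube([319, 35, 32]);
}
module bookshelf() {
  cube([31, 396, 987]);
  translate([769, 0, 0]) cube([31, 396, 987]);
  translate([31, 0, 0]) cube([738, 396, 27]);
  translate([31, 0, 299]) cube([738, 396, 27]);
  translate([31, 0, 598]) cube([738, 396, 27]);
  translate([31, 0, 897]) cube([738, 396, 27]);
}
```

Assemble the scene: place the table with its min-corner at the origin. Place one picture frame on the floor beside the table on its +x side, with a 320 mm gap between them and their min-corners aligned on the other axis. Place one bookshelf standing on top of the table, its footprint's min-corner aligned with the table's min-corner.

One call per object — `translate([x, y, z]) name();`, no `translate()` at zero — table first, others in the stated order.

table();
translate([1605, 0, 0]) picture_frame();
translate([0, 0, 680]) bookshelf();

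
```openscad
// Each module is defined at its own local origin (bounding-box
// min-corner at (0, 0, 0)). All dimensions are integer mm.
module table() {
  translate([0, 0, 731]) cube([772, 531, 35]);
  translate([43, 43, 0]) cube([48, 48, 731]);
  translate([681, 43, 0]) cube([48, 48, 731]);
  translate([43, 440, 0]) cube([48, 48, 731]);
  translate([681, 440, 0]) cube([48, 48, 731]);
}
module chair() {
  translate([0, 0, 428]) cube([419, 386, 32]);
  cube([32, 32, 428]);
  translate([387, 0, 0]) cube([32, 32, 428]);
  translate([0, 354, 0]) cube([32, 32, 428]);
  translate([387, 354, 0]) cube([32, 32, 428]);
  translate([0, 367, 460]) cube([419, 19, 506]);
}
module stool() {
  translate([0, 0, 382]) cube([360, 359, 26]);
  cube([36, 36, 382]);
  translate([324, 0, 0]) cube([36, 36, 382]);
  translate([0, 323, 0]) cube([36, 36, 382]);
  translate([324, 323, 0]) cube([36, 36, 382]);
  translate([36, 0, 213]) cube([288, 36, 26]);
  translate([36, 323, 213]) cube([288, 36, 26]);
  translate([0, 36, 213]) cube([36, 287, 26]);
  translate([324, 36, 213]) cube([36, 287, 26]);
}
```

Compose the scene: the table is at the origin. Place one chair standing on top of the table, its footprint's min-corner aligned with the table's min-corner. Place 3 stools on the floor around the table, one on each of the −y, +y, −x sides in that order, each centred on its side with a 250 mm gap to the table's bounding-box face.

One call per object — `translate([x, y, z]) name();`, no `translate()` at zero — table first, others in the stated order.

table();
translate([0, 0, 766]) chair();
translate([206, -609, 0]) stool();
translate([206, 781, 0]) stool();
translate([-610, 86, 0]) stool();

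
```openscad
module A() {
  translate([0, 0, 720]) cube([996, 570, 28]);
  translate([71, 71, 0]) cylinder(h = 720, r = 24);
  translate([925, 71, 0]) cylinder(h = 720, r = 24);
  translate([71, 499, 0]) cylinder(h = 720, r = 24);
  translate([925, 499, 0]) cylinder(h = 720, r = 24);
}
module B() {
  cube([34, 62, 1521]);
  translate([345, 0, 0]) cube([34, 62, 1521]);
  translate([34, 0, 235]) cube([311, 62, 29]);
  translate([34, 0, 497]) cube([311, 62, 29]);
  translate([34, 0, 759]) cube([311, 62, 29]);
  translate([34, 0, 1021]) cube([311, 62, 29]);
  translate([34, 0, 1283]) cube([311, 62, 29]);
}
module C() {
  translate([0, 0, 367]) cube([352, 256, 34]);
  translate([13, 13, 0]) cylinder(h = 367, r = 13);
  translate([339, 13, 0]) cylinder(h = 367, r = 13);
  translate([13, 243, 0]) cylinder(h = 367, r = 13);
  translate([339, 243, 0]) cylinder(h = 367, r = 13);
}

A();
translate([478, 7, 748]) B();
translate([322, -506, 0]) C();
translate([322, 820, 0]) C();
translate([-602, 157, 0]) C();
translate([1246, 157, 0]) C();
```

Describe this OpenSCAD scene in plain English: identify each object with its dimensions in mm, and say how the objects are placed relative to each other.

A is a table: top 996 mm (x) × 570 mm (y), 28 mm thick, upper face at z = 748 mm, on four round legs of 48 mm diameter, each leg's bounding box inset 47 mm from the nearest pair of top edges, running from z = 0 to the bottom of the top.

B is a wooden ladder with two side rails of 34×62 mm section and 1521 mm height, set 379 mm apart overall. Between them run 5 rectangular rungs (62 mm deep, 29 mm thick), front faces flush with the rails' −y face. The bottom of the first rung is 235 mm above the floor and each subsequent rung is 262 mm higher than the one below.

C is a four-legged stool. The seat is a 352×256×34 mm slab whose top surface is at z = 401 mm; four round legs, each 26 mm in diameter, run from the floor (z = 0) to the underside of the seat, each leg's axis is inset half a diameter from the nearest pair of seat edges (so the leg's bounding box is flush with the corner).

The ladder is on top of the table. Four stools sit around the table at the −y, +y, −x, +x sides.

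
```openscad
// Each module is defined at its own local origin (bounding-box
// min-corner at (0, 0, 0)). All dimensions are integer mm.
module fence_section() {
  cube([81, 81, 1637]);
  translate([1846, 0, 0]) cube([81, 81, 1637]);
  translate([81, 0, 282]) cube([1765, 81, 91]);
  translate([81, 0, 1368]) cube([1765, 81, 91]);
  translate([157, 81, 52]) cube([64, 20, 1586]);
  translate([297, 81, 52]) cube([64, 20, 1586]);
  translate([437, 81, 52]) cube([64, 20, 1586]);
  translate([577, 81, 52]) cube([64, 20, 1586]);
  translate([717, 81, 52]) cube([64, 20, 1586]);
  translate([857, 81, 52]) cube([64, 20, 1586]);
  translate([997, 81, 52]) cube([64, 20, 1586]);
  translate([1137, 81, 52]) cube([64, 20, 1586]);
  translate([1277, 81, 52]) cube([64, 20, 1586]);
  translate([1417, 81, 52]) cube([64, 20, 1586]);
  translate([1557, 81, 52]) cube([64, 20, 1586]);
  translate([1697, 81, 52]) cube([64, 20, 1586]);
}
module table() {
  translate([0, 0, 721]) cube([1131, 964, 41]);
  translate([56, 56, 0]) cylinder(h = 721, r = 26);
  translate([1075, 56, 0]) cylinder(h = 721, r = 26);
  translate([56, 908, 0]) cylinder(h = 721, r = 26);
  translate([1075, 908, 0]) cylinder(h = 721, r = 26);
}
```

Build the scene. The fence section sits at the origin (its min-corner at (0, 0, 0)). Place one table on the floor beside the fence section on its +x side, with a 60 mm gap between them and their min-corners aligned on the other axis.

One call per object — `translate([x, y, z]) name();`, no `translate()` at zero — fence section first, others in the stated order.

fence_section();
translate([1987, 0, 0]) table();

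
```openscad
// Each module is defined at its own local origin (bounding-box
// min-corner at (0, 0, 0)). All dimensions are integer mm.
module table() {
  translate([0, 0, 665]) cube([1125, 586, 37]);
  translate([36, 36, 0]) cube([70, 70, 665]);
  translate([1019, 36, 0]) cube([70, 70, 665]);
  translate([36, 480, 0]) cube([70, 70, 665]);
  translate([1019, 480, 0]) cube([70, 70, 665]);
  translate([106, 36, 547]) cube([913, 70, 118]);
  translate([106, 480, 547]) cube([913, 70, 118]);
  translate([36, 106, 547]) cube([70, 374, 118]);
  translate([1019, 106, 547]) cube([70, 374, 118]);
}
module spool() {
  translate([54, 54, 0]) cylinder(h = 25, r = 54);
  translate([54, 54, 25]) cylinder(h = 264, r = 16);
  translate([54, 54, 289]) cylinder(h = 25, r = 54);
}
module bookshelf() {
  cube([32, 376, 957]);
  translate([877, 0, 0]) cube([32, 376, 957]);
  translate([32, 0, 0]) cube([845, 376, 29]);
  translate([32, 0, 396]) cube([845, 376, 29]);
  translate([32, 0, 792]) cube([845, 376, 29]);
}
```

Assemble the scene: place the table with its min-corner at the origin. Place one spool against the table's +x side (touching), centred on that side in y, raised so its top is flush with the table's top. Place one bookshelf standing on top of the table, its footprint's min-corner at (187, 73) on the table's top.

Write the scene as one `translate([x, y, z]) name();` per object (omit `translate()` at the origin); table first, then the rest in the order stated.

table();
translate([1125, 239, 388]) spool();
translate([187, 73, 702]) bookshelf();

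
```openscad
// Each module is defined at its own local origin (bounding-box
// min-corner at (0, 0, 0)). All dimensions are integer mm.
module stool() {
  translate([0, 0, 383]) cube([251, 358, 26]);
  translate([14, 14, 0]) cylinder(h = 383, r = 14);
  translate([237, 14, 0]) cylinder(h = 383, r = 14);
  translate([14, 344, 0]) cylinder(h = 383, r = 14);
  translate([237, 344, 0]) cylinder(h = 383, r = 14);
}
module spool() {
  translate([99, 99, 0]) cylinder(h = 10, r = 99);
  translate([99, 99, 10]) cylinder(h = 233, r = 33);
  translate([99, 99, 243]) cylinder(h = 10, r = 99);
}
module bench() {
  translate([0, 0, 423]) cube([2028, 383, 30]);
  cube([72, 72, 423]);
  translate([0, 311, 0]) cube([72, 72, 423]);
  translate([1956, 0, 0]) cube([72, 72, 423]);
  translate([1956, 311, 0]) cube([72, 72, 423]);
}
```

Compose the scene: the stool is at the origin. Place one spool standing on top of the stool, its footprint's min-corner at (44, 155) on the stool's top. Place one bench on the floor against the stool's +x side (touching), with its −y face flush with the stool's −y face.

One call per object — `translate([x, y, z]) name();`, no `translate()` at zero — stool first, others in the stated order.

stool();
translate([44, 155, 409]) spool();
translate([251, 0, 0]) bench();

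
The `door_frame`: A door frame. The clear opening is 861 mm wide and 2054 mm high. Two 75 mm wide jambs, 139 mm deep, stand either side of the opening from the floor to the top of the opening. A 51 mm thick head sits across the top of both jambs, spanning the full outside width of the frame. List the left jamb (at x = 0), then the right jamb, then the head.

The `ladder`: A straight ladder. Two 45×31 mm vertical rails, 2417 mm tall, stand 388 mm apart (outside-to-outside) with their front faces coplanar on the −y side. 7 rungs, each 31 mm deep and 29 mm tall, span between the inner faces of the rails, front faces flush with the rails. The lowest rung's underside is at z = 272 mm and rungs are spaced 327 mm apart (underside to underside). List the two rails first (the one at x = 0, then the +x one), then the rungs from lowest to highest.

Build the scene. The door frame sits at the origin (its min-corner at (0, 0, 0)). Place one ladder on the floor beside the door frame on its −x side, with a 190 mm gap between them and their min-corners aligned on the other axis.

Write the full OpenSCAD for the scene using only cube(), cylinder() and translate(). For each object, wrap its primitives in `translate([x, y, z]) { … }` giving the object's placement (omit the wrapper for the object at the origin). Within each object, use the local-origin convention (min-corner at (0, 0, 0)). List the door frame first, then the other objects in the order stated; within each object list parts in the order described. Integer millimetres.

cube([75, 139, 2054]);
translate([936, 0, 0]) cube([75, 139, 2054]);
translate([0, 0, 2054]) cube([1011, 139, 51]);
translate([-578, 0, 0]) {
  cube([45, 31, 2417]);
  translate([343, 0, 0]) cube([45, 31, 2417]);
  translate([45, 0, 272]) cube([298, 31, 29]);
  translate([45, 0, 599]) cube([298, 31, 29]);
  translate([45, 0, 926]) cube([298, 31, 29]);
  translate([45, 0, 1253]) cube([298, 31, 29]);
  translate([45, 0, 1580]) cube([298, 31, 29]);
  translate([45, 0, 1907]) cube([298, 31, 29]);
  translate([45, 0, 2234]) cube([298, 31, 29]);
}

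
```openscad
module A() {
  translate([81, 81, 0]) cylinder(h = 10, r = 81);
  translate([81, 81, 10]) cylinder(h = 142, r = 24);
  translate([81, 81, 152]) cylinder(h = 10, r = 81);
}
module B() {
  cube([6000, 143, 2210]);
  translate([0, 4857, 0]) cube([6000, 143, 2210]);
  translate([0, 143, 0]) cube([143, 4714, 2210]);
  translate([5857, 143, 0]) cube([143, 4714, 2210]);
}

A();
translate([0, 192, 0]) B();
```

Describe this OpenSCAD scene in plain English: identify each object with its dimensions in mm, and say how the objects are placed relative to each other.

A is a spool: two coaxial disc flanges of radius 81 mm and thickness 10 mm, joined by a core cylinder of radius 24 mm and height 142 mm. The lower flange rests on z = 0 and the three cylinders share a vertical axis.

B is the wall frame of a small rectangular building: four walls, each 2210 mm tall and 143 mm thick, enclosing a footprint 6000 mm (x) by 5000 mm (y) outside-to-outside, with no floor or roof. The front and back walls (the −y and +y sides) span the full width; the two side walls fit between them.

The house frame is on the floor beside the spool on its +y side.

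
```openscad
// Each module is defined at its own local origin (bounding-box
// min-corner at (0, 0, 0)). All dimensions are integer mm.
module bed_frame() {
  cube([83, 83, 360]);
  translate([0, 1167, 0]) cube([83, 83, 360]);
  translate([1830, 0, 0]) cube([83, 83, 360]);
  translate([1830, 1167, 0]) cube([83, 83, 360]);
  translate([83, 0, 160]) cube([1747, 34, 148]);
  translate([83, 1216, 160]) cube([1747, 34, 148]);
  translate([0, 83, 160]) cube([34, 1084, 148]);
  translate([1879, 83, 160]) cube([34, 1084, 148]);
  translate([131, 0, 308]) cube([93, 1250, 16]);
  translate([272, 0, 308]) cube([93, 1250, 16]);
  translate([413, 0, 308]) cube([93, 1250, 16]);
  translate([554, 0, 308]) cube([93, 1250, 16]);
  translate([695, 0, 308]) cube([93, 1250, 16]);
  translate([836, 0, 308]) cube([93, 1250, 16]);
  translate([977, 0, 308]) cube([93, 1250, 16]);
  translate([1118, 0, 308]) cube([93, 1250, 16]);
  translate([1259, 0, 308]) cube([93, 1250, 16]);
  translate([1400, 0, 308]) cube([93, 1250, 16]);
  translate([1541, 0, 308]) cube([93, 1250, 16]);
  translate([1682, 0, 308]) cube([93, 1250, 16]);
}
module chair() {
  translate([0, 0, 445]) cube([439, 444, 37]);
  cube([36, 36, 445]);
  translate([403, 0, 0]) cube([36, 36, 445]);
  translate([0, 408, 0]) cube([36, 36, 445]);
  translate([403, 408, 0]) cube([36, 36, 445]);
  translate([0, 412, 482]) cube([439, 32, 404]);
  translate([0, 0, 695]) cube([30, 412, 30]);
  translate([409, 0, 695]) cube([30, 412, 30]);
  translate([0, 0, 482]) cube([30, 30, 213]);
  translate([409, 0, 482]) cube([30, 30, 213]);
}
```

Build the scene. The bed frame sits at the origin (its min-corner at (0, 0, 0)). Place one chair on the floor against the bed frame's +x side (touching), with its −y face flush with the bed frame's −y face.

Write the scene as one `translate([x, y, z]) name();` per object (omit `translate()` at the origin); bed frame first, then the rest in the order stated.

bed_frame();
translate([1913, 0, 0]) chair();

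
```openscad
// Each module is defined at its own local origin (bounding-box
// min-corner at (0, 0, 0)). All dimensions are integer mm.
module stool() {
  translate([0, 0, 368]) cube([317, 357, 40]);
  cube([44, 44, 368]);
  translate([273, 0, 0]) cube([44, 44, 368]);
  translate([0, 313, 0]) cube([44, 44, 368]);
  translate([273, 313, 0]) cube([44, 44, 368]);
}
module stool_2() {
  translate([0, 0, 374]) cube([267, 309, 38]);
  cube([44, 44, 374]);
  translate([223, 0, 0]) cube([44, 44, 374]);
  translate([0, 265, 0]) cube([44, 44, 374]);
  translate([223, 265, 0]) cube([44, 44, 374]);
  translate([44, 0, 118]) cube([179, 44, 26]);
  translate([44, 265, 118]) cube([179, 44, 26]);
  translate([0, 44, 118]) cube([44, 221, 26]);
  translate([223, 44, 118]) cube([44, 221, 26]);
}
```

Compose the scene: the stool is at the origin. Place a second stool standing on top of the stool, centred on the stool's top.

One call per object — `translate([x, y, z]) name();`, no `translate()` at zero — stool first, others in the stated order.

stool();
translate([25, 24, 408]) stool_2();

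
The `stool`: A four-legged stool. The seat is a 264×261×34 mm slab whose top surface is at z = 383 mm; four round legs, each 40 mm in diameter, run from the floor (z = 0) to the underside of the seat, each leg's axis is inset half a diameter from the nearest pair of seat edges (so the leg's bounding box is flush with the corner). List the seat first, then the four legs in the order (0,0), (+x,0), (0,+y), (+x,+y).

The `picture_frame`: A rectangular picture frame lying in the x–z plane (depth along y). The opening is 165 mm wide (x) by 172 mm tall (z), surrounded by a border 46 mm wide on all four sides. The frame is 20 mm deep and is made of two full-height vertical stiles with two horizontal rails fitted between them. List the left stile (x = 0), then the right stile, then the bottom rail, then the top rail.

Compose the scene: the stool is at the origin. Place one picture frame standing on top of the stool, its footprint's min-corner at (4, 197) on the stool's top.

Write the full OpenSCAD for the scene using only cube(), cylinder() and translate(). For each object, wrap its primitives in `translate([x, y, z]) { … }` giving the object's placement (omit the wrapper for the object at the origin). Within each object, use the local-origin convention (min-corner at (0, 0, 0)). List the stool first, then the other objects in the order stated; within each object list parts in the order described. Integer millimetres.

translate([0, 0, 349]) cube([264, 261, 34]);
translate([20, 20, 0]) cylinder(h = 349, r = 20);
translate([244, 20, 0]) cylinder(h = 349, r = 20);
translate([20, 241, 0]) cylinder(h = 349, r = 20);
translate([244, 241, 0]) cylinder(h = 349, r = 20);
translate([4, 197, 383]) {
  cube([46, 20, 264]);
  translate([211, 0, 0]) cube([46, 20, 264]);
  translate([46, 0, 0]) cube([165, 20, 46]);
  translate([46, 0, 218]) cube([165, 20, 46]);
}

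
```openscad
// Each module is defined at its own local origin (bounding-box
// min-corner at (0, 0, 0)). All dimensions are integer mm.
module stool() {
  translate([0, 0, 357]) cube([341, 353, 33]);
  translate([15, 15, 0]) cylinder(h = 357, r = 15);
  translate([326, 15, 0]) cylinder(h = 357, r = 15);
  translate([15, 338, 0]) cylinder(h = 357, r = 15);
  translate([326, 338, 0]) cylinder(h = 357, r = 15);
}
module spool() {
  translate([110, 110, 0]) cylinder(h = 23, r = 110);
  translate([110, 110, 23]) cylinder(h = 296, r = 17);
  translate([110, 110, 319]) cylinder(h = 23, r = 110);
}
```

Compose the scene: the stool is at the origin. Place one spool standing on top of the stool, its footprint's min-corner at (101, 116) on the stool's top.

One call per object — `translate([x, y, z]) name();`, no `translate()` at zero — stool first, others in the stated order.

stool();
translate([101, 116, 390]) spool();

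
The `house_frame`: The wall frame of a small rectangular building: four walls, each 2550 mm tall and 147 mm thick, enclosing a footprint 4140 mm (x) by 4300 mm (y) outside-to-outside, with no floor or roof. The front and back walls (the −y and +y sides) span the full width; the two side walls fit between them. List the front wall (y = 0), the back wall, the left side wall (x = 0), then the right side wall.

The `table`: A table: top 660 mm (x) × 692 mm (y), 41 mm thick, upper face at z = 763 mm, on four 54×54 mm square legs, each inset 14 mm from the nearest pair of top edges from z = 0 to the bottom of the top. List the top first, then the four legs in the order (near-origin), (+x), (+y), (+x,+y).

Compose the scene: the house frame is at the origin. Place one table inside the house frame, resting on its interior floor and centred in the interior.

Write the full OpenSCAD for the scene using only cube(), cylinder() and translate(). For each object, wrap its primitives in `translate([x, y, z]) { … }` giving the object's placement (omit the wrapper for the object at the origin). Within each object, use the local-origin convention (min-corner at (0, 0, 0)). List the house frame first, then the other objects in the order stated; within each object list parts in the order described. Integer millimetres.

cube([4140, 147, 2550]);
translate([0, 4153, 0]) cube([4140, 147, 2550]);
translate([0, 147, 0]) cube([147, 4006, 2550]);
translate([3993, 147, 0]) cube([147, 4006, 2550]);
translate([1740, 1804, 0]) {
  translate([0, 0, 722]) cube([660, 692, 41]);
  translate([14, 14, 0]) cube([54, 54, 722]);
  translate([592, 14, 0]) cube([54, 54, 722]);
  translate([14, 624, 0]) cube([54, 54, 722]);
  translate([592, 624, 0]) cube([54, 54, 722]);
}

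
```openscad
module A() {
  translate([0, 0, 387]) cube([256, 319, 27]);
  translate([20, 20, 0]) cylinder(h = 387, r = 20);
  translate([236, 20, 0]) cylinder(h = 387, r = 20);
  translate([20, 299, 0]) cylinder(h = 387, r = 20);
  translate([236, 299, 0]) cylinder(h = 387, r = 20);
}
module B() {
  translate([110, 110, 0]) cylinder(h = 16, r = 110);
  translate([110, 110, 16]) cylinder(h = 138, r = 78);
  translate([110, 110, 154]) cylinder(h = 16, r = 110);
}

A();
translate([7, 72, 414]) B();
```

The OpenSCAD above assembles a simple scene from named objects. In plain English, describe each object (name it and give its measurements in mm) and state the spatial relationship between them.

A is a simple wooden stool: a rectangular seat 256 mm (x) by 319 mm (y), 27 mm thick, top face at z = 414 mm, on four round legs, each 40 mm in diameter. The legs rest on z = 0, each leg's axis is inset half a diameter from the nearest pair of seat edges (so the leg's bounding box is flush with the corner).

B is a spool: two coaxial disc flanges of radius 110 mm and thickness 16 mm, joined by a core cylinder of radius 78 mm and height 138 mm. The lower flange rests on z = 0 and the three cylinders share a vertical axis.

The spool is on top of the stool.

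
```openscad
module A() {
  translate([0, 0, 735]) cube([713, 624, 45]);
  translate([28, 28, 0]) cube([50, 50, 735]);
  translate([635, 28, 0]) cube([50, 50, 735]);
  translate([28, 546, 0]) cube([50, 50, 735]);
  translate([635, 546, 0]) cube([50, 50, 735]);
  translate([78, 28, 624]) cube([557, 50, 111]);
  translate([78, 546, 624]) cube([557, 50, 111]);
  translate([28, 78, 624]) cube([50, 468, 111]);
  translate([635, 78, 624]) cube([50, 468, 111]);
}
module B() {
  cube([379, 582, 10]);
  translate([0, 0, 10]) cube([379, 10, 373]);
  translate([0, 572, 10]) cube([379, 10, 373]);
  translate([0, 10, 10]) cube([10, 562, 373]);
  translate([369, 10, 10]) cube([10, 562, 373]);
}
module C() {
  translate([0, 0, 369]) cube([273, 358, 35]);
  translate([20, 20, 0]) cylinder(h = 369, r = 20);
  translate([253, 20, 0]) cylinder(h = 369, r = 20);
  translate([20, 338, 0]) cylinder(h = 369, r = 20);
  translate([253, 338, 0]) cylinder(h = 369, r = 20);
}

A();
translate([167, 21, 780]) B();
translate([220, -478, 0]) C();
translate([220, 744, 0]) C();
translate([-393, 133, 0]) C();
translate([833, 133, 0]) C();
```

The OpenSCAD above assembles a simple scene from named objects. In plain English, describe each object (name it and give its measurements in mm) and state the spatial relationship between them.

A is a table with a 713×624 mm rectangular top, 45 mm thick, top surface at z = 780 mm, supported by four 50×50 mm square legs, each inset 28 mm from the nearest pair of top edges, running from the floor. Four apron rails, 50 mm thick and 111 mm tall, run between adjacent legs with their top edges flush with the underside of the top and their outer faces flush with the legs' outer faces.

B is an open storage box with external size 379×582×383 mm and wall thickness 10 mm (the base is also 10 mm thick). The base covers the whole footprint; the four walls stand on the base, with the y-facing walls full-width and the x-facing walls fitting between their inner faces.

C is a four-legged stool. The seat is 273×358 mm, 35 mm thick, top at z = 404 mm. It stands on four round legs, each 40 mm in diameter, from z = 0 to the seat underside, each leg's axis is inset half a diameter from the nearest pair of seat edges (so the leg's bounding box is flush with the corner).

The open box is on top of the table, centred. Four stools sit around the table at the −y, +y, −x, +x sides.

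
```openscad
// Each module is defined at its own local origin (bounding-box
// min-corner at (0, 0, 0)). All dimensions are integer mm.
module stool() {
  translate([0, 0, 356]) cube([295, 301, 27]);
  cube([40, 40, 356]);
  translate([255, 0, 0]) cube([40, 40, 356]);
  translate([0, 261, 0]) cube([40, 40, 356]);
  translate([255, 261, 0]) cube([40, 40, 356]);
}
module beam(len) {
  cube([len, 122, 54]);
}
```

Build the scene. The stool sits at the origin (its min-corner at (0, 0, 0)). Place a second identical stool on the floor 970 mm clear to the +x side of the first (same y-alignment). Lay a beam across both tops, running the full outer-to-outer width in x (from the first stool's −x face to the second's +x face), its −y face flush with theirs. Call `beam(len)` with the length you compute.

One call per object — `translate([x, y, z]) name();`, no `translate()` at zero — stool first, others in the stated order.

stool();
translate([1265, 0, 0]) stool();
translate([0, 0, 383]) beam(1560);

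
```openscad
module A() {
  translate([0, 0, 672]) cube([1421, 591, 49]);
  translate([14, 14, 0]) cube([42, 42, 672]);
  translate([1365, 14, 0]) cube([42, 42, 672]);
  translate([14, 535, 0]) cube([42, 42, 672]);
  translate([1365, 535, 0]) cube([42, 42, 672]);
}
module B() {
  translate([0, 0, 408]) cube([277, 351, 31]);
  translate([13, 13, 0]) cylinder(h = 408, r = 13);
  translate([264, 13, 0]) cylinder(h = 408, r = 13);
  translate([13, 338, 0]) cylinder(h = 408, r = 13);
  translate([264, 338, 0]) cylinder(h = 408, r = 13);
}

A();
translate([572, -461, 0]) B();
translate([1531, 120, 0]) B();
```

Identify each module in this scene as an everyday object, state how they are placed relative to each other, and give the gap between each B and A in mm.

Each stool's nearest face is 110 mm from the table's bounding box.

A is a table. B is a stool. Two stools sit around the table at the −y, +x sides. The gap between each stool and the table is 110 mm.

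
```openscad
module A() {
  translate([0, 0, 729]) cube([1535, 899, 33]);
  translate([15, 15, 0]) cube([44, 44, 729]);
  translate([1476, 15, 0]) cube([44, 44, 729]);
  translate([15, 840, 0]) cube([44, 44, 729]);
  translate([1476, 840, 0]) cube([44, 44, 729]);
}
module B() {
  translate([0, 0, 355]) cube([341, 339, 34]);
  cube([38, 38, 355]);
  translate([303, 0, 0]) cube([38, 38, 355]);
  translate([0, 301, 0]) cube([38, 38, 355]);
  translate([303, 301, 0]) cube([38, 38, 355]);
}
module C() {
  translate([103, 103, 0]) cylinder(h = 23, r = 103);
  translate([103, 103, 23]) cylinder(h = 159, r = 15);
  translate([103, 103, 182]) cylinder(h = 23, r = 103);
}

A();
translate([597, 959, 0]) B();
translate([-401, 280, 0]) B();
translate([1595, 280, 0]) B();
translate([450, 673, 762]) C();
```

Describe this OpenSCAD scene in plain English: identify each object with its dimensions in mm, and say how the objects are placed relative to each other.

A is a table: top 1535 mm (x) × 899 mm (y), 33 mm thick, upper face at z = 762 mm, on four 44×44 mm square legs, each inset 15 mm from the nearest pair of top edges, running from z = 0 to the bottom of the top.

B is a four-legged stool. The seat is a 341×339×34 mm slab whose top surface is at z = 389 mm; four square legs, each 38×38 mm in cross-section, run from the floor (z = 0) to the underside of the seat, each flush with a corner of the seat.

C is a spool: two coaxial disc flanges of radius 103 mm and thickness 23 mm, joined by a core cylinder of radius 15 mm and height 159 mm. The lower flange rests on z = 0 and the three cylinders share a vertical axis.

Three stools sit around the table at the +y, −x, +x sides. The spool is on top of the table.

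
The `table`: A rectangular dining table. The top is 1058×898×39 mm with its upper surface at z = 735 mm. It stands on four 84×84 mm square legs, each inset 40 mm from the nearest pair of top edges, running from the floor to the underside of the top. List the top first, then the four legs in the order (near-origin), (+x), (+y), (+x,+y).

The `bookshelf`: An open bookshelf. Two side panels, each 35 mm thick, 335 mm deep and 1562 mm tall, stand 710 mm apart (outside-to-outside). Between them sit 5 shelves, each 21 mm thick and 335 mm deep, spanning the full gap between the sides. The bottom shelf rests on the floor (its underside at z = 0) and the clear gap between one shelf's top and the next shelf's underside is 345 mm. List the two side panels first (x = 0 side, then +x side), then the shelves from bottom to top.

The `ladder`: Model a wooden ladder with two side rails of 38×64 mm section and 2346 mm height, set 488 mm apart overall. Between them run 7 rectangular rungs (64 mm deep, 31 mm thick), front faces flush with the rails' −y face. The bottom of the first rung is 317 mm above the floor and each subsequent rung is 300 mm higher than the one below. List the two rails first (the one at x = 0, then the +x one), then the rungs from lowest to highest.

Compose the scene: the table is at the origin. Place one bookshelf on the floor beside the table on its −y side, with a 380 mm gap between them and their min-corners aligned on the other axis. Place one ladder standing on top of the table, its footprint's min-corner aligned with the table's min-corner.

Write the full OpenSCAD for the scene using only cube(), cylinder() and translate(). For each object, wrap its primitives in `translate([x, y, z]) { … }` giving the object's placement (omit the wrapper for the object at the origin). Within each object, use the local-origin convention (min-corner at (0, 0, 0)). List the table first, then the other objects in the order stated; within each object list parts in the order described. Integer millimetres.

translate([0, 0, 696]) cube([1058, 898, 39]);
translate([40, 40, 0]) cube([84, 84, 696]);
translate([934, 40, 0]) cube([84, 84, 696]);
translate([40, 774, 0]) cube([84, 84, 696]);
translate([934, 774, 0]) cube([84, 84, 696]);
translate([0, -715, 0]) {
  cube([35, 335, 1562]);
  translate([675, 0, 0]) cube([35, 335, 1562]);
  translate([35, 0, 0]) cube([640, 335, 21]);
  translate([35, 0, 366]) cube([640, 335, 21]);
  translate([35, 0, 732]) cube([640, 335, 21]);
  translate([35, 0, 1098]) cube([640, 335, 21]);
  translate([35, 0, 1464]) cube([640, 335, 21]);
}
translate([0, 0, 735]) {
  cube([38, 64, 2346]);
  translate([450, 0, 0]) cube([38, 64, 2346]);
  translate([38, 0, 317]) cube([412, 64, 31]);
  translate([38, 0, 617]) cube([412, 64, 31]);
  translate([38, 0, 917]) cube([412, 64, 31]);
  translate([38, 0, 1217]) cube([412, 64, 31]);
  translate([38, 0, 1517]) cube([412, 64, 31]);
  translate([38, 0, 1817]) cube([412, 64, 31]);
  translate([38, 0, 2117]) cube([412, 64, 31]);
}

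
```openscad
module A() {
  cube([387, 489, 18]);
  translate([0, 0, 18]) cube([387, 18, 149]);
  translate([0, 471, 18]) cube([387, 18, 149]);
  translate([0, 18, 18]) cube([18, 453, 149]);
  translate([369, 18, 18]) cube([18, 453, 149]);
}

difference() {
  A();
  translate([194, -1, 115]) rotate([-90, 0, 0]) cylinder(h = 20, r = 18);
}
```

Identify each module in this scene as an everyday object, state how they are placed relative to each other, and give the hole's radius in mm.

The subtracted cylinder has r = 18 mm.

A is an open box. The open box has a circular hole through its front wall. The hole's radius is 18 mm.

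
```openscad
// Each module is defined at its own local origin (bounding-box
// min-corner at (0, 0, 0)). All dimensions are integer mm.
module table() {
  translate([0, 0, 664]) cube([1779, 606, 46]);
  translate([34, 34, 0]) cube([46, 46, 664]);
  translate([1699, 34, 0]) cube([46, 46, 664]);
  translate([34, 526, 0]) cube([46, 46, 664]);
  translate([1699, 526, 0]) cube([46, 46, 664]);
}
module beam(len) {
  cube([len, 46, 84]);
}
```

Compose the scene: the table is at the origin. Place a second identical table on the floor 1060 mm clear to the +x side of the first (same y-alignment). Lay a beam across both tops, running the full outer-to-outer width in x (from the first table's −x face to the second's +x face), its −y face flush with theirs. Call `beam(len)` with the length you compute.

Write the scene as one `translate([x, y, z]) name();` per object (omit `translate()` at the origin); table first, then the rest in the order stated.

table();
translate([2839, 0, 0]) table();
translate([0, 0, 710]) beam(4618);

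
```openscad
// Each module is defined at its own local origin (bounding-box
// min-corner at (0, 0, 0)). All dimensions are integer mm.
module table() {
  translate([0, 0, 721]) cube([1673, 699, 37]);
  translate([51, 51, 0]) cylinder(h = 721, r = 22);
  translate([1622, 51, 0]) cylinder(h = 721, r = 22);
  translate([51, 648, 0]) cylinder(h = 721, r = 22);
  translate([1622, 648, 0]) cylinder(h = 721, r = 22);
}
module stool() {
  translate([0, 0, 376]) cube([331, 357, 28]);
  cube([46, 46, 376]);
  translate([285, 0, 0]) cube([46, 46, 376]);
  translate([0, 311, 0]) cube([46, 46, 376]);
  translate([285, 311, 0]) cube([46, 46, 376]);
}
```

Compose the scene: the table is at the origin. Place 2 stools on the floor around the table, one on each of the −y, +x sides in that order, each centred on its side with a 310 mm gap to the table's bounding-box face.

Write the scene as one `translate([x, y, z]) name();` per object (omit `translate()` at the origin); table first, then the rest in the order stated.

table();
translate([671, -667, 0]) stool();
translate([1983, 171, 0]) stool();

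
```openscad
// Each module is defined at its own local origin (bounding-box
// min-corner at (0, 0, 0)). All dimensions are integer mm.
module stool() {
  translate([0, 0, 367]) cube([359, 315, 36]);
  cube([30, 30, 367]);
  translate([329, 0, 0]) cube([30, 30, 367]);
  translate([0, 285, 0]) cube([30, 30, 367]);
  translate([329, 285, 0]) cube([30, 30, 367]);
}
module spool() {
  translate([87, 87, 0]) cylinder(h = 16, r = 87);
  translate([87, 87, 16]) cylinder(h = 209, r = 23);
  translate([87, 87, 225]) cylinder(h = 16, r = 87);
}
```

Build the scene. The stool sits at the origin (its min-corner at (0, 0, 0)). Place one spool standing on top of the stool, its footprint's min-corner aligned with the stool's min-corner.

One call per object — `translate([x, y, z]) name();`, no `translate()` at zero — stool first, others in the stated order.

stool();
translate([0, 0, 403]) spool();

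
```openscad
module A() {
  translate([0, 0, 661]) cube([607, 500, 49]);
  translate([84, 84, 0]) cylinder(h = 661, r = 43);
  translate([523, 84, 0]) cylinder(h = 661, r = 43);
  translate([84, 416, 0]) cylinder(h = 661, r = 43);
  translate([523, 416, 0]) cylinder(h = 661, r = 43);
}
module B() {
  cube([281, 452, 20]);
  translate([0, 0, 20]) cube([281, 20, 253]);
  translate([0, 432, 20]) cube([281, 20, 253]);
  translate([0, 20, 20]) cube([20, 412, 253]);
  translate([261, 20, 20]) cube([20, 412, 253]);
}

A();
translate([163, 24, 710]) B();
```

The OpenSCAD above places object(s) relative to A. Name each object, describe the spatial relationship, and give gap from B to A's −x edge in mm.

The open box's min-x is at 163; the table's min-x is 0; gap = 163 mm.

A is a table. B is an open box. The open box is on top of the table, centred. The gap from the open box to the table's −x edge is 163 mm.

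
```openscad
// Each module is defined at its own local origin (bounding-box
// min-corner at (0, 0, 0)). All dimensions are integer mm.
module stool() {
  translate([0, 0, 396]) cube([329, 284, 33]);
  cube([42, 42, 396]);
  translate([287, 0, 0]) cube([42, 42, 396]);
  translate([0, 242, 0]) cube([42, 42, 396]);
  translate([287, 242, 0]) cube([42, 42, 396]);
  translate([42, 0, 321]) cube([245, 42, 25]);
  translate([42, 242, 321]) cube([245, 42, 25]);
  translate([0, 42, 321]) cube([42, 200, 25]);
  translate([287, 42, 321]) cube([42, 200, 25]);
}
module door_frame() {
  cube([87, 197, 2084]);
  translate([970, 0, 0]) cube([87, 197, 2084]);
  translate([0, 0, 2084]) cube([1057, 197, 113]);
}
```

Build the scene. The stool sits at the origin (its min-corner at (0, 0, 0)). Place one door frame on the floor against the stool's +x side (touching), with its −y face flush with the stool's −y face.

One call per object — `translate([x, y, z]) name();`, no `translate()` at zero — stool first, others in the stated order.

stool();
translate([329, 0, 0]) door_frame();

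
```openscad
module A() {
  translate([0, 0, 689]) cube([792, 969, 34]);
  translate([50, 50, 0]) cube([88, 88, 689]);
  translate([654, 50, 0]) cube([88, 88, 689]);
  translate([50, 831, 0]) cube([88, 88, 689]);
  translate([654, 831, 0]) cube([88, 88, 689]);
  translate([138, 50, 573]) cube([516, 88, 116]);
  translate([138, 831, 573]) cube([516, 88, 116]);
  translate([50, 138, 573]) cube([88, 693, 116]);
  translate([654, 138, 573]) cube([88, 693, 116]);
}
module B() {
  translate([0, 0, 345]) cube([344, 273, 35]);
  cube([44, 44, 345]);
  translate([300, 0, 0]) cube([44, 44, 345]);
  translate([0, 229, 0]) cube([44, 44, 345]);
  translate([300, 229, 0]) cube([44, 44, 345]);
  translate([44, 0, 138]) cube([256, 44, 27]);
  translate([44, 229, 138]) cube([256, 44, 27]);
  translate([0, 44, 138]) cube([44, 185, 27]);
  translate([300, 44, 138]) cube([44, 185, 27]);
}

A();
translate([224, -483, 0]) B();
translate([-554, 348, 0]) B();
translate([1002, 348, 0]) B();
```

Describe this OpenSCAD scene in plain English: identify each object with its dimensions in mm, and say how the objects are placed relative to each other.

A is a table with a 792×969 mm rectangular top, 34 mm thick, top surface at z = 723 mm, supported by four 88×88 mm square legs, each inset 50 mm from the nearest pair of top edges, running from the floor. Four apron rails, 88 mm thick and 116 mm tall, run between adjacent legs with their top edges flush with the underside of the top and their outer faces flush with the legs' outer faces.

B is a four-legged stool. The seat is 344×273 mm, 35 mm thick, top at z = 380 mm. It stands on four square legs, each 44×44 mm in cross-section, from z = 0 to the seat underside, each flush with a corner of the seat. Four stretchers, 44 mm wide and 27 mm tall, connect adjacent legs with their undersides at z = 138 mm, each running between the inner faces of the legs it joins and aligned with the legs' outer faces on the other axis.

Three stools sit around the table at the −y, −x, +x sides.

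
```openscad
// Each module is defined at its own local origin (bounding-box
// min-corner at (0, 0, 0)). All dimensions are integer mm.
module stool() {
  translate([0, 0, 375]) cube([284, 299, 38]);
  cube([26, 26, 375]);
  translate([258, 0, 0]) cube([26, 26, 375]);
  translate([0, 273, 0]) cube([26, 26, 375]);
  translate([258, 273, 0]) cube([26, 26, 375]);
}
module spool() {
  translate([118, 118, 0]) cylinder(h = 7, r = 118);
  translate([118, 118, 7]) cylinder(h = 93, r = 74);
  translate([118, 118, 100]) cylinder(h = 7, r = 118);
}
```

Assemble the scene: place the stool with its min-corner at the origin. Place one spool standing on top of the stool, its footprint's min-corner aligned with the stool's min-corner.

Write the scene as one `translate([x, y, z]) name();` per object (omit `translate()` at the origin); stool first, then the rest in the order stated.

stool();
translate([0, 0, 413]) spool();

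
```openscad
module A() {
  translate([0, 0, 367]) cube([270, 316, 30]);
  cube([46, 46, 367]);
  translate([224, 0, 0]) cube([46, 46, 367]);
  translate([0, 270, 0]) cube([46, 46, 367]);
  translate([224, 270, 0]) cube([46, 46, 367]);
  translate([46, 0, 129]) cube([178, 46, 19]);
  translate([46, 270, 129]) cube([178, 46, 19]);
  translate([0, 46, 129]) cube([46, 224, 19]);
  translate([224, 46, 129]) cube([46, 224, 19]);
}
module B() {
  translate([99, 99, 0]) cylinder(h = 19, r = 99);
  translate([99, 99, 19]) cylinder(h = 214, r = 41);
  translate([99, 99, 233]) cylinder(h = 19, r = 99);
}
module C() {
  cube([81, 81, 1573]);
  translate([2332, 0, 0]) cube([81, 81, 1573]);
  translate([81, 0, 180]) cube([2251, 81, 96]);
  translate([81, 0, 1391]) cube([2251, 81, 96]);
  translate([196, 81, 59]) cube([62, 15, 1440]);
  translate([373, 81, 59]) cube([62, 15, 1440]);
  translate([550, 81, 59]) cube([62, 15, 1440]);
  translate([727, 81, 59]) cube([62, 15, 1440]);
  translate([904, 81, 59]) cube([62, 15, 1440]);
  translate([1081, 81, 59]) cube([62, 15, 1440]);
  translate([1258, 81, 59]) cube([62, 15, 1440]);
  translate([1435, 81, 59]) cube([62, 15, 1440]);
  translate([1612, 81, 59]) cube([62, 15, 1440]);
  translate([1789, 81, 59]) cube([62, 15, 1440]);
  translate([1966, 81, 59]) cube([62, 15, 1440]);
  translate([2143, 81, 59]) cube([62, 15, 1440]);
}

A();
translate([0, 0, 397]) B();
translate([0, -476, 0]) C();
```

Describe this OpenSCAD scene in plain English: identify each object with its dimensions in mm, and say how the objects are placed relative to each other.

A is a simple wooden stool: a rectangular seat 270 mm (x) by 316 mm (y), 30 mm thick, top face at z = 397 mm, on four square legs, each 46×46 mm in cross-section. The legs rest on z = 0, each flush with a corner of the seat. Four stretchers, 46 mm wide and 19 mm tall, connect adjacent legs with their undersides at z = 129 mm, each running between the inner faces of the legs it joins and aligned with the legs' outer faces on the other axis.

B is a spool: two coaxial disc flanges of radius 99 mm and thickness 19 mm, joined by a core cylinder of radius 41 mm and height 214 mm. The lower flange rests on z = 0 and the three cylinders share a vertical axis.

C is a fence section. Two 81×81 mm posts, 1573 mm tall, stand on the floor with a clear span of 2251 mm between their inner faces. Two horizontal rails of 81×96 mm section span the gap between the posts with their undersides at z = 180 mm and z = 1391 mm, flush with the posts' −y face. 12 pickets, each 62 mm wide, 15 mm thick and 1440 mm tall, are fixed to the +y face of the rails with their bottoms at z = 59 mm, evenly spaced across the span with equal gaps (rounded down to the nearest mm) at the −x end and between each pair — any rounding remainder accumulates at the +x end.

The spool is on top of the stool. The fence section is on the floor beside the stool on its −y side.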